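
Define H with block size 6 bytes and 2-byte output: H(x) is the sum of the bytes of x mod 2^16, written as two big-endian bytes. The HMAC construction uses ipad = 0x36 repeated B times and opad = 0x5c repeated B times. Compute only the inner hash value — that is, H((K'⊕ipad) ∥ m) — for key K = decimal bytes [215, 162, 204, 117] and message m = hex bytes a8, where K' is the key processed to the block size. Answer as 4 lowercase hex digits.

03c6

Key decimal bytes [215, 162, 204, 117] = d7 a2 cc 75 is 4 bytes ≤ B = 6; zero-pad to 6 bytes: K' = d7 a2 cc 75 00 00.
K' ⊕ ipad = e1 94 fa 43 36 36.
Inner input = e1 94 fa 43 36 36 ∥ a8.
Inner hash: sum = 225+148+250+67+54+54+168 = 966 → 03 c6.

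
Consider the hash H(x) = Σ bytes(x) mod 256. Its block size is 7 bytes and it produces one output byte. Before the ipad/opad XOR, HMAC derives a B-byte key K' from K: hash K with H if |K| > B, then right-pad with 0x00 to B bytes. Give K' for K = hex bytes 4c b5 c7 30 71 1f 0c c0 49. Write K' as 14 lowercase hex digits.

|K| = 9 > B = 7, so first hash the key.
H(K): sum = 76+181+199+48+113+31+12+192+73 = 925; mod 256 = 157 → 9d.
Zero-pad H(K) = 9d to 7 bytes: K' = 9d 00 00 00 00 00 00.

9d000000000000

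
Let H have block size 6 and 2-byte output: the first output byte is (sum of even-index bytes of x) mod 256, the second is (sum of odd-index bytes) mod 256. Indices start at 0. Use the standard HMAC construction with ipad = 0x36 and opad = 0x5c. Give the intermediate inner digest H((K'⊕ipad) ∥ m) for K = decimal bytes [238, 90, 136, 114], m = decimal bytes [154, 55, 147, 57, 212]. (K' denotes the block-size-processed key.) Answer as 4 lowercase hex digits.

Key decimal bytes [238, 90, 136, 114] = ee 5a 88 72 is 4 bytes ≤ B = 6; zero-pad to 6 bytes: K' = ee 5a 88 72 00 00.
K' ⊕ ipad = d8 6c be 44 36 36.
Inner input = d8 6c be 44 36 36 ∥ 9a 37 93 39 d4.
Inner hash: even-index sum = 973 mod 256 = 205; odd-index sum = 342 mod 256 = 86 → cd 56.

cd56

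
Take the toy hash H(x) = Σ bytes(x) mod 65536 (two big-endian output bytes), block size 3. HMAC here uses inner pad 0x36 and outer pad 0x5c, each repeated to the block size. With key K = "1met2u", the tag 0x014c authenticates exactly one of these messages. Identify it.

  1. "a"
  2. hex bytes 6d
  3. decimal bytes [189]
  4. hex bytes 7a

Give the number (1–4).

3

Key "1met2u" = 31 6d 65 74 32 75 is 6 bytes > B = 3, so hash it first: H(key) = 02 1e, then zero-pad to 3 bytes: K' = 02 1e 00.
K' ⊕ ipad = 34 28 36; K' ⊕ opad = 5e 42 5c.
m1: inner = H(34 28 36 61) = 00 f3; tag = H(5e 42 5c 00 f3) = 01ef
m2: inner = H(34 28 36 6d) = 00 ff; tag = H(5e 42 5c 00 ff) = 01fb
m3: inner = H(34 28 36 bd) = 01 4f; tag = H(5e 42 5c 01 4f) = 014c ← matches
m4: inner = H(34 28 36 7a) = 01 0c; tag = H(5e 42 5c 01 0c) = 0109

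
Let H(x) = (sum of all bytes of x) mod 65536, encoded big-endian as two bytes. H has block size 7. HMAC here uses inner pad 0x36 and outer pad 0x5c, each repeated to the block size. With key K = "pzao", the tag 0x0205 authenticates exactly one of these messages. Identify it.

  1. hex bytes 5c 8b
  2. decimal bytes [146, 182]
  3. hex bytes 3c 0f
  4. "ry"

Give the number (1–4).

2

Key "pzao" = 70 7a 61 6f is 4 bytes ≤ B = 7; zero-pad to 7 bytes: K' = 70 7a 61 6f 00 00 00.
K' ⊕ ipad = 46 4c 57 59 36 36 36; K' ⊕ opad = 2c 26 3d 33 5c 5c 5c.
m1: inner = H(46 4c 57 59 36 36 36 5c 8b) = 02 cb; tag = H(2c 26 3d 33 5c 5c 5c 02 cb) = 02a3
m2: inner = H(46 4c 57 59 36 36 36 92 b6) = 03 2c; tag = H(2c 26 3d 33 5c 5c 5c 03 2c) = 0205 ← matches
m3: inner = H(46 4c 57 59 36 36 36 3c 0f) = 02 2f; tag = H(2c 26 3d 33 5c 5c 5c 02 2f) = 0207
m4: inner = H(46 4c 57 59 36 36 36 72 79) = 02 cf; tag = H(2c 26 3d 33 5c 5c 5c 02 cf) = 02a7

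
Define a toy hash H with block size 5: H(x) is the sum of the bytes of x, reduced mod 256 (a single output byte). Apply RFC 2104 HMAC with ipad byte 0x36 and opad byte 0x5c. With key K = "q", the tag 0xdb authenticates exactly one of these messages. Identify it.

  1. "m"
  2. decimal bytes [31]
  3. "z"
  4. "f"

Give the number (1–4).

Key "q" = 71 is 1 byte ≤ B = 5; zero-pad to 5 bytes: K' = 71 00 00 00 00.
K' ⊕ ipad = 47 36 36 36 36; K' ⊕ opad = 2d 5c 5c 5c 5c.
m1: inner = H(47 36 36 36 36 6d) = 8c; tag = H(2d 5c 5c 5c 5c 8c) = 29
m2: inner = H(47 36 36 36 36 1f) = 3e; tag = H(2d 5c 5c 5c 5c 3e) = db ← matches
m3: inner = H(47 36 36 36 36 7a) = 99; tag = H(2d 5c 5c 5c 5c 99) = 36
m4: inner = H(47 36 36 36 36 66) = 85; tag = H(2d 5c 5c 5c 5c 85) = 22

2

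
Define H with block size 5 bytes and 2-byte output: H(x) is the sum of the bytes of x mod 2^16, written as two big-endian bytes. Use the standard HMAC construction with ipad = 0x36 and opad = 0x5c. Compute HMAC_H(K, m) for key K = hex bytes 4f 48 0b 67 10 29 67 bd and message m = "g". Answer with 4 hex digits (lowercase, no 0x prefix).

023a

Key hex bytes 4f 48 0b 67 10 29 67 bd is 8 bytes > B = 5, so hash it first: H(key) = 02 66, then zero-pad to 5 bytes: K' = 02 66 00 00 00.
K' ⊕ ipad = 34 50 36 36 36.  K' ⊕ opad = 5e 3a 5c 5c 5c.
Inner input = (K'⊕ipad) ∥ m = 34 50 36 36 36 ∥ 67.
Inner hash: sum = 52+80+54+54+54+103 = 397 → 01 8d.
Outer input = (K'⊕opad) ∥ inner = 5e 3a 5c 5c 5c ∥ 01 8d.
Outer hash (tag): sum = 94+58+92+92+92+1+141 = 570 → 02 3a.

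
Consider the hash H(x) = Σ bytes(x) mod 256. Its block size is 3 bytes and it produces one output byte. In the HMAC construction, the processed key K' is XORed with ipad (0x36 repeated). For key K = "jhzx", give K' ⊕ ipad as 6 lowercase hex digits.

Key "jhzx" = 6a 68 7a 78 is 4 bytes > B = 3, so hash it first: H(key) = c4, then zero-pad to 3 bytes: K' = c4 00 00.
XOR each byte with 0x36: c4⊕36=f2, 00⊕36=36, 00⊕36=36.

f23636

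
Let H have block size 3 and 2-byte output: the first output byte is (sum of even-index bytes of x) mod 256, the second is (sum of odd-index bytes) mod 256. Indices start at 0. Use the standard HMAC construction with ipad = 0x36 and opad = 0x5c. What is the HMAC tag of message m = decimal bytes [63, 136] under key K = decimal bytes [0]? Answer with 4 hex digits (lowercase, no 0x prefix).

Key decimal bytes [0] = 00 is 1 byte ≤ B = 3; zero-pad to 3 bytes: K' = 00 00 00.
K' ⊕ ipad = 36 36 36.  K' ⊕ opad = 5c 5c 5c.
Inner input = (K'⊕ipad) ∥ m = 36 36 36 ∥ 3f 88.
Inner hash: even-index sum = 244 mod 256 = 244; odd-index sum = 117 mod 256 = 117 → f4 75.
Outer input = (K'⊕opad) ∥ inner = 5c 5c 5c ∥ f4 75.
Outer hash (tag): even-index sum = 301 mod 256 = 45; odd-index sum = 336 mod 256 = 80 → 2d 50.

2d50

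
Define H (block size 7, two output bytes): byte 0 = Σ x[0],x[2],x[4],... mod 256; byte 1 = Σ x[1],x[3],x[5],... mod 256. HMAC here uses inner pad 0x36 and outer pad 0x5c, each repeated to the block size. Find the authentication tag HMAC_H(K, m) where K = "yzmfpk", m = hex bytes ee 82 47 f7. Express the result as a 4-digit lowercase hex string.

Key "yzmfpk" = 79 7a 6d 66 70 6b is 6 bytes ≤ B = 7; zero-pad to 7 bytes: K' = 79 7a 6d 66 70 6b 00.
K' ⊕ ipad = 4f 4c 5b 50 46 5d 36.  K' ⊕ opad = 25 26 31 3a 2c 37 5c.
Inner input = (K'⊕ipad) ∥ m = 4f 4c 5b 50 46 5d 36 ∥ ee 82 47 f7.
Inner hash: even-index sum = 671 mod 256 = 159; odd-index sum = 558 mod 256 = 46 → 9f 2e.
Outer input = (K'⊕opad) ∥ inner = 25 26 31 3a 2c 37 5c ∥ 9f 2e.
Outer hash (tag): even-index sum = 268 mod 256 = 12; odd-index sum = 310 mod 256 = 54 → 0c 36.

0c36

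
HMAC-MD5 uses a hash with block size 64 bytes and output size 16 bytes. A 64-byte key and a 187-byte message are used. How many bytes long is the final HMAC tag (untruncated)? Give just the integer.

16

The tag is one MD5 digest: 16 bytes.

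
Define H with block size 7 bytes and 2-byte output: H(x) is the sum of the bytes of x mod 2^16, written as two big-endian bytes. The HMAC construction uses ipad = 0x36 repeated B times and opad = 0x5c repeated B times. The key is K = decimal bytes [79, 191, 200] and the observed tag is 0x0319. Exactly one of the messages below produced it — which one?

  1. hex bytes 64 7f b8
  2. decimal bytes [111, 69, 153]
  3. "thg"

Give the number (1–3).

Key decimal bytes [79, 191, 200] = 4f bf c8 is 3 bytes ≤ B = 7; zero-pad to 7 bytes: K' = 4f bf c8 00 00 00 00.
K' ⊕ ipad = 79 89 fe 36 36 36 36; K' ⊕ opad = 13 e3 94 5c 5c 5c 5c.
m1: inner = H(79 89 fe 36 36 36 36 64 7f b8) = 04 73; tag = H(13 e3 94 5c 5c 5c 5c 04 73) = 0371
m2: inner = H(79 89 fe 36 36 36 36 6f 45 99) = 04 25; tag = H(13 e3 94 5c 5c 5c 5c 04 25) = 0323
m3: inner = H(79 89 fe 36 36 36 36 74 68 67) = 04 1b; tag = H(13 e3 94 5c 5c 5c 5c 04 1b) = 0319 ← matches

3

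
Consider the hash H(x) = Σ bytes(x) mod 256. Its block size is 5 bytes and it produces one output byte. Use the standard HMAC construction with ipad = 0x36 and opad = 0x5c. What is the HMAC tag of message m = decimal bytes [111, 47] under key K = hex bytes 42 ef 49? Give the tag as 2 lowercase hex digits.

Key hex bytes 42 ef 49 is 3 bytes ≤ B = 5; zero-pad to 5 bytes: K' = 42 ef 49 00 00.
K' ⊕ ipad = 74 d9 7f 36 36.  K' ⊕ opad = 1e b3 15 5c 5c.
Inner input = (K'⊕ipad) ∥ m = 74 d9 7f 36 36 ∥ 6f 2f.
Inner hash: sum = 116+217+127+54+54+111+47 = 726; mod 256 = 214 → d6.
Outer input = (K'⊕opad) ∥ inner = 1e b3 15 5c 5c ∥ d6.
Outer hash (tag): sum = 30+179+21+92+92+214 = 628; mod 256 = 116 → 74.

74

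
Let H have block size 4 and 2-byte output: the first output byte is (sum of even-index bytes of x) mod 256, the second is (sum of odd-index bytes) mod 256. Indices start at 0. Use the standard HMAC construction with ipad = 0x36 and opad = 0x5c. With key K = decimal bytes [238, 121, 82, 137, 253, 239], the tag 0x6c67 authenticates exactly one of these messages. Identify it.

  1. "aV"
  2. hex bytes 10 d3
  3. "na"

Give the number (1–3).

Key decimal bytes [238, 121, 82, 137, 253, 239] = ee 79 52 89 fd ef is 6 bytes > B = 4, so hash it first: H(key) = 3d f1, then zero-pad to 4 bytes: K' = 3d f1 00 00.
K' ⊕ ipad = 0b c7 36 36; K' ⊕ opad = 61 ad 5c 5c.
m1: inner = H(0b c7 36 36 61 56) = a2 53; tag = H(61 ad 5c 5c a2 53) = 5f5c
m2: inner = H(0b c7 36 36 10 d3) = 51 d0; tag = H(61 ad 5c 5c 51 d0) = 0ed9
m3: inner = H(0b c7 36 36 6e 61) = af 5e; tag = H(61 ad 5c 5c af 5e) = 6c67 ← matches

3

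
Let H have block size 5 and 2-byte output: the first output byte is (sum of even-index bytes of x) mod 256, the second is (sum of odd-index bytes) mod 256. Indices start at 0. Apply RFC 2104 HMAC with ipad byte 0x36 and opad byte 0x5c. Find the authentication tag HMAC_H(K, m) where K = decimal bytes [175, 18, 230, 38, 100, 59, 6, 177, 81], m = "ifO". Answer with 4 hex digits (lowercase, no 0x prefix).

c40c

Key decimal bytes [175, 18, 230, 38, 100, 59, 6, 177, 81] = af 12 e6 26 64 3b 06 b1 51 is 9 bytes > B = 5, so hash it first: H(key) = 50 24, then zero-pad to 5 bytes: K' = 50 24 00 00 00.
K' ⊕ ipad = 66 12 36 36 36.  K' ⊕ opad = 0c 78 5c 5c 5c.
Inner input = (K'⊕ipad) ∥ m = 66 12 36 36 36 ∥ 69 66 4f.
Inner hash: even-index sum = 312 mod 256 = 56; odd-index sum = 256 mod 256 = 0 → 38 00.
Outer input = (K'⊕opad) ∥ inner = 0c 78 5c 5c 5c ∥ 38 00.
Outer hash (tag): even-index sum = 196 mod 256 = 196; odd-index sum = 268 mod 256 = 12 → c4 0c.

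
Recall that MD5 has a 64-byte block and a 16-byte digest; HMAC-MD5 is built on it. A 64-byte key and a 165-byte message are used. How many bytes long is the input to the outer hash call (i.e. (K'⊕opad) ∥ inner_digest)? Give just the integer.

80

Key is 64 ≤ 64 bytes, zero-padded: |K'| = 64.
Outer input = (K'⊕opad) ∥ H(inner) → 64 + 16 = 80 bytes.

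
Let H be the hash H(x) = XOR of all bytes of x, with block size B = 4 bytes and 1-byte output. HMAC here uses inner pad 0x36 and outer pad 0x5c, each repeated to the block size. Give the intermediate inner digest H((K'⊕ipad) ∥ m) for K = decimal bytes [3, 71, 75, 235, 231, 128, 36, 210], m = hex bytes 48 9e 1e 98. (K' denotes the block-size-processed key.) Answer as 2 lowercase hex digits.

Key decimal bytes [3, 71, 75, 235, 231, 128, 36, 210] = 03 47 4b eb e7 80 24 d2 is 8 bytes > B = 4, so hash it first: H(key) = 75, then zero-pad to 4 bytes: K' = 75 00 00 00.
K' ⊕ ipad = 43 36 36 36.
Inner input = 43 36 36 36 ∥ 48 9e 1e 98.
Inner hash: XOR 43⊕36⊕36⊕36⊕48⊕9e⊕1e⊕98 = 25.

25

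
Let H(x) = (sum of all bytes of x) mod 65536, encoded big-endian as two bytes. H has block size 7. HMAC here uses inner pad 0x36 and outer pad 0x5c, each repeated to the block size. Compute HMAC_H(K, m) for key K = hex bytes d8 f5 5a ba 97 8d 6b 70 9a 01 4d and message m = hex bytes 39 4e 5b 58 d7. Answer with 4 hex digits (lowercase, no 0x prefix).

030d

Key hex bytes d8 f5 5a ba 97 8d 6b 70 9a 01 4d is 11 bytes > B = 7, so hash it first: H(key) = 05 c8, then zero-pad to 7 bytes: K' = 05 c8 00 00 00 00 00.
K' ⊕ ipad = 33 fe 36 36 36 36 36.  K' ⊕ opad = 59 94 5c 5c 5c 5c 5c.
Inner input = (K'⊕ipad) ∥ m = 33 fe 36 36 36 36 36 ∥ 39 4e 5b 58 d7.
Inner hash: sum = 51+254+54+54+54+54+54+57+78+91+88+215 = 1104 → 04 50.
Outer input = (K'⊕opad) ∥ inner = 59 94 5c 5c 5c 5c 5c ∥ 04 50.
Outer hash (tag): sum = 89+148+92+92+92+92+92+4+80 = 781 → 03 0d.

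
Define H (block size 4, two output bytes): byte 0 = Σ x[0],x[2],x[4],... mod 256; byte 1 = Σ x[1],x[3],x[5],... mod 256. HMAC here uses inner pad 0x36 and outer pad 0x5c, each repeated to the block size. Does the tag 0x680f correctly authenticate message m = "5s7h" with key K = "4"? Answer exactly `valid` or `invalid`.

invalid

Key "4" = 34 is 1 byte ≤ B = 4; zero-pad to 4 bytes: K' = 34 00 00 00.
K' ⊕ ipad = 02 36 36 36; K' ⊕ opad = 68 5c 5c 5c.
Inner hash: even-index sum = 164 mod 256 = 164; odd-index sum = 327 mod 256 = 71 → a4 47.
Outer hash (recomputed tag): even-index sum = 360 mod 256 = 104; odd-index sum = 255 mod 256 = 255 → 68 ff.
Recomputed tag = 68ff; claimed = 680f → mismatch.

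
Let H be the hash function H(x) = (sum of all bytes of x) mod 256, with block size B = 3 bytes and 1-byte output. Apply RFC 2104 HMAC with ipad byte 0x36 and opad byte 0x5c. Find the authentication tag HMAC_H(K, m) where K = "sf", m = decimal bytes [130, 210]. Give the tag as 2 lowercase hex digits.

e4

Key "sf" = 73 66 is 2 bytes ≤ B = 3; zero-pad to 3 bytes: K' = 73 66 00.
K' ⊕ ipad = 45 50 36.  K' ⊕ opad = 2f 3a 5c.
Inner input = (K'⊕ipad) ∥ m = 45 50 36 ∥ 82 d2.
Inner hash: sum = 69+80+54+130+210 = 543; mod 256 = 31 → 1f.
Outer input = (K'⊕opad) ∥ inner = 2f 3a 5c ∥ 1f.
Outer hash (tag): sum = 47+58+92+31 = 228 → e4.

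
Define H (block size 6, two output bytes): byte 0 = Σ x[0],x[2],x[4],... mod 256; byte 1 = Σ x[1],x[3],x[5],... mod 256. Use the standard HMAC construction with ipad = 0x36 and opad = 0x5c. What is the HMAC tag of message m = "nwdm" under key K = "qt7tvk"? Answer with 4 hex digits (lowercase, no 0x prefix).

Key "qt7tvk" = 71 74 37 74 76 6b is exactly B = 6 bytes: K' = 71 74 37 74 76 6b.
K' ⊕ ipad = 47 42 01 42 40 5d.  K' ⊕ opad = 2d 28 6b 28 2a 37.
Inner input = (K'⊕ipad) ∥ m = 47 42 01 42 40 5d ∥ 6e 77 64 6d.
Inner hash: even-index sum = 346 mod 256 = 90; odd-index sum = 453 mod 256 = 197 → 5a c5.
Outer input = (K'⊕opad) ∥ inner = 2d 28 6b 28 2a 37 ∥ 5a c5.
Outer hash (tag): even-index sum = 284 mod 256 = 28; odd-index sum = 332 mod 256 = 76 → 1c 4c.

1c4c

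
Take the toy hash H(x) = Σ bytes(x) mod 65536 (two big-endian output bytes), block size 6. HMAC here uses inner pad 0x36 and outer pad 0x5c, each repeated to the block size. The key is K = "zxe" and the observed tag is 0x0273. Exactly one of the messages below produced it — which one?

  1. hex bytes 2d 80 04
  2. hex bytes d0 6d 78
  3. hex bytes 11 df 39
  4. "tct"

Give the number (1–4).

Key "zxe" = 7a 78 65 is 3 bytes ≤ B = 6; zero-pad to 6 bytes: K' = 7a 78 65 00 00 00.
K' ⊕ ipad = 4c 4e 53 36 36 36; K' ⊕ opad = 26 24 39 5c 5c 5c.
m1: inner = H(4c 4e 53 36 36 36 2d 80 04) = 02 40; tag = H(26 24 39 5c 5c 5c 02 40) = 01d9
m2: inner = H(4c 4e 53 36 36 36 d0 6d 78) = 03 44; tag = H(26 24 39 5c 5c 5c 03 44) = 01de
m3: inner = H(4c 4e 53 36 36 36 11 df 39) = 02 b8; tag = H(26 24 39 5c 5c 5c 02 b8) = 0251
m4: inner = H(4c 4e 53 36 36 36 74 63 74) = 02 da; tag = H(26 24 39 5c 5c 5c 02 da) = 0273 ← matches

4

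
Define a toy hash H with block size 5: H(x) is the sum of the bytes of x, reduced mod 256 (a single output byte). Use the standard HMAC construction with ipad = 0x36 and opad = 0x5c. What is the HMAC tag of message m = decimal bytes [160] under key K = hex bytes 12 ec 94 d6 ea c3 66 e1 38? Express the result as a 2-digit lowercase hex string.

52

Key hex bytes 12 ec 94 d6 ea c3 66 e1 38 is 9 bytes > B = 5, so hash it first: H(key) = 94, then zero-pad to 5 bytes: K' = 94 00 00 00 00.
K' ⊕ ipad = a2 36 36 36 36.  K' ⊕ opad = c8 5c 5c 5c 5c.
Inner input = (K'⊕ipad) ∥ m = a2 36 36 36 36 ∥ a0.
Inner hash: sum = 162+54+54+54+54+160 = 538; mod 256 = 26 → 1a.
Outer input = (K'⊕opad) ∥ inner = c8 5c 5c 5c 5c ∥ 1a.
Outer hash (tag): sum = 200+92+92+92+92+26 = 594; mod 256 = 82 → 52.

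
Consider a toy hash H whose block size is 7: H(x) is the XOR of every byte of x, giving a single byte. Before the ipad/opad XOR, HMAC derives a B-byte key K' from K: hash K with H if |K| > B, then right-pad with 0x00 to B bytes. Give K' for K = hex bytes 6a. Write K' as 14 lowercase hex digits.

Key hex bytes 6a is 1 byte ≤ B = 7; zero-pad to 7 bytes: K' = 6a 00 00 00 00 00 00.

6a000000000000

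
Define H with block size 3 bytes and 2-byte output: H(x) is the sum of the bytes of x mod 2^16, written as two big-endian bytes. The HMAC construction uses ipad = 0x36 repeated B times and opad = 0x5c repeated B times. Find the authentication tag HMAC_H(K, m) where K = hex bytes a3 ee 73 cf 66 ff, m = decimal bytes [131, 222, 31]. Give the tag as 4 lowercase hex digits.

020f

Key hex bytes a3 ee 73 cf 66 ff is 6 bytes > B = 3, so hash it first: H(key) = 04 38, then zero-pad to 3 bytes: K' = 04 38 00.
K' ⊕ ipad = 32 0e 36.  K' ⊕ opad = 58 64 5c.
Inner input = (K'⊕ipad) ∥ m = 32 0e 36 ∥ 83 de 1f.
Inner hash: sum = 50+14+54+131+222+31 = 502 → 01 f6.
Outer input = (K'⊕opad) ∥ inner = 58 64 5c ∥ 01 f6.
Outer hash (tag): sum = 88+100+92+1+246 = 527 → 02 0f.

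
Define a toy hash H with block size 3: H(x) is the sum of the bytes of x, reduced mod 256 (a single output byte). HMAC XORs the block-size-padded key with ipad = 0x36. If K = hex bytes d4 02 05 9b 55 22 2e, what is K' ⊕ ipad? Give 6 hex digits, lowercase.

Key hex bytes d4 02 05 9b 55 22 2e is 7 bytes > B = 3, so hash it first: H(key) = 1b, then zero-pad to 3 bytes: K' = 1b 00 00.
XOR each byte with 0x36: 1b⊕36=2d, 00⊕36=36, 00⊕36=36.

2d3636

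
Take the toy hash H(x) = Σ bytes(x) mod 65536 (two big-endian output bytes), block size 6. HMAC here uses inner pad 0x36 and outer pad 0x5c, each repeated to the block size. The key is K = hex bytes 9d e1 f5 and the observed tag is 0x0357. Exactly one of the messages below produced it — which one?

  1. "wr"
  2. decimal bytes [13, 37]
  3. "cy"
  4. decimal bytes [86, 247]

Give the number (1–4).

2

Key hex bytes 9d e1 f5 is 3 bytes ≤ B = 6; zero-pad to 6 bytes: K' = 9d e1 f5 00 00 00.
K' ⊕ ipad = ab d7 c3 36 36 36; K' ⊕ opad = c1 bd a9 5c 5c 5c.
m1: inner = H(ab d7 c3 36 36 36 77 72) = 03 d0; tag = H(c1 bd a9 5c 5c 5c 03 d0) = 040e
m2: inner = H(ab d7 c3 36 36 36 0d 25) = 03 19; tag = H(c1 bd a9 5c 5c 5c 03 19) = 0357 ← matches
m3: inner = H(ab d7 c3 36 36 36 63 79) = 03 c3; tag = H(c1 bd a9 5c 5c 5c 03 c3) = 0401
m4: inner = H(ab d7 c3 36 36 36 56 f7) = 04 34; tag = H(c1 bd a9 5c 5c 5c 04 34) = 0373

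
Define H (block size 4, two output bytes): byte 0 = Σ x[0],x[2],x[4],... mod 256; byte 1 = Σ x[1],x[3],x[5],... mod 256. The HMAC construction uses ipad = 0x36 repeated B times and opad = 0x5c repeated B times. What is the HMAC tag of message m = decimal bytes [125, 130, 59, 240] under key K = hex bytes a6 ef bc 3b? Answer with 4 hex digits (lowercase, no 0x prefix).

ac72

Key hex bytes a6 ef bc 3b is exactly B = 4 bytes: K' = a6 ef bc 3b.
K' ⊕ ipad = 90 d9 8a 0d.  K' ⊕ opad = fa b3 e0 67.
Inner input = (K'⊕ipad) ∥ m = 90 d9 8a 0d ∥ 7d 82 3b f0.
Inner hash: even-index sum = 466 mod 256 = 210; odd-index sum = 600 mod 256 = 88 → d2 58.
Outer input = (K'⊕opad) ∥ inner = fa b3 e0 67 ∥ d2 58.
Outer hash (tag): even-index sum = 684 mod 256 = 172; odd-index sum = 370 mod 256 = 114 → ac 72.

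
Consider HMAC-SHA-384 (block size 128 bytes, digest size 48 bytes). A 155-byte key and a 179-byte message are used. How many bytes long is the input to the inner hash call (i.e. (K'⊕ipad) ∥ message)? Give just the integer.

Key is 155 > 128 bytes, so it is hashed to 48 bytes then zero-padded to 128: |K'| = 128.
Inner input = (K'⊕ipad) ∥ m → 128 + 179 = 307 bytes.

307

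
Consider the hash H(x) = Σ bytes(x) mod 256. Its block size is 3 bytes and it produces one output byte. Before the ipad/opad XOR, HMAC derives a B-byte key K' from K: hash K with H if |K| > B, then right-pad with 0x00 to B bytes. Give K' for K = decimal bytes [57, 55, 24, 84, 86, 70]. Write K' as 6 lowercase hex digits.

780000

|K| = 6 > B = 3, so first hash the key.
H(K): sum = 57+55+24+84+86+70 = 376; mod 256 = 120 → 78.
Zero-pad H(K) = 78 to 3 bytes: K' = 78 00 00.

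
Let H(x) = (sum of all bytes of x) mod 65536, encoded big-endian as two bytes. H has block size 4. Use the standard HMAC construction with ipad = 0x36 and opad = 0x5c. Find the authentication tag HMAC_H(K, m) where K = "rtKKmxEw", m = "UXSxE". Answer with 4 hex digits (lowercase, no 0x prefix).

01e3

Key "rtKKmxEw" = 72 74 4b 4b 6d 78 45 77 is 8 bytes > B = 4, so hash it first: H(key) = 03 1d, then zero-pad to 4 bytes: K' = 03 1d 00 00.
K' ⊕ ipad = 35 2b 36 36.  K' ⊕ opad = 5f 41 5c 5c.
Inner input = (K'⊕ipad) ∥ m = 35 2b 36 36 ∥ 55 58 53 78 45.
Inner hash: sum = 53+43+54+54+85+88+83+120+69 = 649 → 02 89.
Outer input = (K'⊕opad) ∥ inner = 5f 41 5c 5c ∥ 02 89.
Outer hash (tag): sum = 95+65+92+92+2+137 = 483 → 01 e3.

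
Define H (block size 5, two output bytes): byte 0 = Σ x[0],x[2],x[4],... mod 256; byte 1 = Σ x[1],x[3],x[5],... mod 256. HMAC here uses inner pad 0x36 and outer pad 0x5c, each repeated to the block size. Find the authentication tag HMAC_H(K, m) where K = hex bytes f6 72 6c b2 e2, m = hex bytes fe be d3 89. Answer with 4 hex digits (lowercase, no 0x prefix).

Key hex bytes f6 72 6c b2 e2 is exactly B = 5 bytes: K' = f6 72 6c b2 e2.
K' ⊕ ipad = c0 44 5a 84 d4.  K' ⊕ opad = aa 2e 30 ee be.
Inner input = (K'⊕ipad) ∥ m = c0 44 5a 84 d4 ∥ fe be d3 89.
Inner hash: even-index sum = 821 mod 256 = 53; odd-index sum = 665 mod 256 = 153 → 35 99.
Outer input = (K'⊕opad) ∥ inner = aa 2e 30 ee be ∥ 35 99.
Outer hash (tag): even-index sum = 561 mod 256 = 49; odd-index sum = 337 mod 256 = 81 → 31 51.

3151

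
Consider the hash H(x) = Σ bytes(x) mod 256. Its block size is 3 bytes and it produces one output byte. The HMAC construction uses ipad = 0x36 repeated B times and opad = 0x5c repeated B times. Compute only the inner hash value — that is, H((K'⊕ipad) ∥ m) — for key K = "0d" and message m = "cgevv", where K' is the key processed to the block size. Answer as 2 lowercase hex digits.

Key "0d" = 30 64 is 2 bytes ≤ B = 3; zero-pad to 3 bytes: K' = 30 64 00.
K' ⊕ ipad = 06 52 36.
Inner input = 06 52 36 ∥ 63 67 65 76 76.
Inner hash: sum = 6+82+54+99+103+101+118+118 = 681; mod 256 = 169 → a9.

a9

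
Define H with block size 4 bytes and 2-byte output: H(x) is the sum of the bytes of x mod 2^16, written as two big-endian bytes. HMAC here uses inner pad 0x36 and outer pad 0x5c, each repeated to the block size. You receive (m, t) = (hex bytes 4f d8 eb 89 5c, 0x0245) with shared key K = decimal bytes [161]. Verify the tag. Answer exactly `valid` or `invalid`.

valid

Key decimal bytes [161] = a1 is 1 byte ≤ B = 4; zero-pad to 4 bytes: K' = a1 00 00 00.
K' ⊕ ipad = 97 36 36 36; K' ⊕ opad = fd 5c 5c 5c.
Inner hash: sum = 151+54+54+54+79+216+235+137+92 = 1072 → 04 30.
Outer hash (recomputed tag): sum = 253+92+92+92+4+48 = 581 → 02 45.
Recomputed tag = 0245; claimed = 0245 → match.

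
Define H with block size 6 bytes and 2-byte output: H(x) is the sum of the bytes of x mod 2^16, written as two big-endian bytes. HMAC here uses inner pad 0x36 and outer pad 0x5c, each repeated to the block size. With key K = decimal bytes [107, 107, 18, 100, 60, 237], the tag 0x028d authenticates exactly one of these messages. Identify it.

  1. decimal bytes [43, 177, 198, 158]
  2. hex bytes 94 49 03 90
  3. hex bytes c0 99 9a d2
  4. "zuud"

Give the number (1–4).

2

Key decimal bytes [107, 107, 18, 100, 60, 237] = 6b 6b 12 64 3c ed is exactly B = 6 bytes: K' = 6b 6b 12 64 3c ed.
K' ⊕ ipad = 5d 5d 24 52 0a db; K' ⊕ opad = 37 37 4e 38 60 b1.
m1: inner = H(5d 5d 24 52 0a db 2b b1 c6 9e) = 04 55; tag = H(37 37 4e 38 60 b1 04 55) = 025e
m2: inner = H(5d 5d 24 52 0a db 94 49 03 90) = 03 85; tag = H(37 37 4e 38 60 b1 03 85) = 028d ← matches
m3: inner = H(5d 5d 24 52 0a db c0 99 9a d2) = 04 da; tag = H(37 37 4e 38 60 b1 04 da) = 02e3
m4: inner = H(5d 5d 24 52 0a db 7a 75 75 64) = 03 dd; tag = H(37 37 4e 38 60 b1 03 dd) = 02e5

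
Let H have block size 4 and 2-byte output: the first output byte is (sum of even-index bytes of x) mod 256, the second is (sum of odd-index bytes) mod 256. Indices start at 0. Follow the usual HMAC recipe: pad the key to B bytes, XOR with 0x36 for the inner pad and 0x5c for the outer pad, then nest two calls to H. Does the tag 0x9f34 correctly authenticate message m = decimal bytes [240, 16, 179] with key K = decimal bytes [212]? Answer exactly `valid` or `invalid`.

valid

Key decimal bytes [212] = d4 is 1 byte ≤ B = 4; zero-pad to 4 bytes: K' = d4 00 00 00.
K' ⊕ ipad = e2 36 36 36; K' ⊕ opad = 88 5c 5c 5c.
Inner hash: even-index sum = 699 mod 256 = 187; odd-index sum = 124 mod 256 = 124 → bb 7c.
Outer hash (recomputed tag): even-index sum = 415 mod 256 = 159; odd-index sum = 308 mod 256 = 52 → 9f 34.
Recomputed tag = 9f34; claimed = 9f34 → match.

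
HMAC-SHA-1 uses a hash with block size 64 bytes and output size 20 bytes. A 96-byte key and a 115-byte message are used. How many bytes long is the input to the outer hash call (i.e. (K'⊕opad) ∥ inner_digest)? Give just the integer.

84

Key is 96 > 64 bytes, so it is hashed to 20 bytes then zero-padded to 64: |K'| = 64.
Outer input = (K'⊕opad) ∥ H(inner) → 64 + 20 = 84 bytes.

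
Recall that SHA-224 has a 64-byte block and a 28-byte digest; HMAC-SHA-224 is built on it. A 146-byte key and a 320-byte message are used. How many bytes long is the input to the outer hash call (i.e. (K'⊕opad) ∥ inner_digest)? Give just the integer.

92

Key is 146 > 64 bytes, so it is hashed to 28 bytes then zero-padded to 64: |K'| = 64.
Outer input = (K'⊕opad) ∥ H(inner) → 64 + 28 = 92 bytes.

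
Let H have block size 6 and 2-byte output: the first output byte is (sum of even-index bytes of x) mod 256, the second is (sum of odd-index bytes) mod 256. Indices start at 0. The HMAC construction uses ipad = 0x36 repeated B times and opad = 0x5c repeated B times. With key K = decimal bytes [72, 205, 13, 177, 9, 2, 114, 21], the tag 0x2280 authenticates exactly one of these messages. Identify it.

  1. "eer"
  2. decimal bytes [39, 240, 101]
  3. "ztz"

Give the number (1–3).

Key decimal bytes [72, 205, 13, 177, 9, 2, 114, 21] = 48 cd 0d b1 09 02 72 15 is 8 bytes > B = 6, so hash it first: H(key) = d0 95, then zero-pad to 6 bytes: K' = d0 95 00 00 00 00.
K' ⊕ ipad = e6 a3 36 36 36 36; K' ⊕ opad = 8c c9 5c 5c 5c 5c.
m1: inner = H(e6 a3 36 36 36 36 65 65 72) = 29 74; tag = H(8c c9 5c 5c 5c 5c 29 74) = 6df5
m2: inner = H(e6 a3 36 36 36 36 27 f0 65) = de ff; tag = H(8c c9 5c 5c 5c 5c de ff) = 2280 ← matches
m3: inner = H(e6 a3 36 36 36 36 7a 74 7a) = 46 83; tag = H(8c c9 5c 5c 5c 5c 46 83) = 8a04

2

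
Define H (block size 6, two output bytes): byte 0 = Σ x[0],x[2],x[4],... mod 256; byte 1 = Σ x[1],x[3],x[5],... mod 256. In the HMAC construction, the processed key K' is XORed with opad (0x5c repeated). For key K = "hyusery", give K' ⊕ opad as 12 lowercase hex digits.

Key "hyusery" = 68 79 75 73 65 72 79 is 7 bytes > B = 6, so hash it first: H(key) = bb 5e, then zero-pad to 6 bytes: K' = bb 5e 00 00 00 00.
XOR each byte with 0x5c: bb⊕5c=e7, 5e⊕5c=02, 00⊕5c=5c, 00⊕5c=5c, 00⊕5c=5c, 00⊕5c=5c.

e7025c5c5c5c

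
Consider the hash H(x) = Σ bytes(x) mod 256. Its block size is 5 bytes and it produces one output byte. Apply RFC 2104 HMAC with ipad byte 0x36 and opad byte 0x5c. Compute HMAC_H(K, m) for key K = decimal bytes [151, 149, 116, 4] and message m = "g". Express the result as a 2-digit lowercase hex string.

c5

Key decimal bytes [151, 149, 116, 4] = 97 95 74 04 is 4 bytes ≤ B = 5; zero-pad to 5 bytes: K' = 97 95 74 04 00.
K' ⊕ ipad = a1 a3 42 32 36.  K' ⊕ opad = cb c9 28 58 5c.
Inner input = (K'⊕ipad) ∥ m = a1 a3 42 32 36 ∥ 67.
Inner hash: sum = 161+163+66+50+54+103 = 597; mod 256 = 85 → 55.
Outer input = (K'⊕opad) ∥ inner = cb c9 28 58 5c ∥ 55.
Outer hash (tag): sum = 203+201+40+88+92+85 = 709; mod 256 = 197 → c5.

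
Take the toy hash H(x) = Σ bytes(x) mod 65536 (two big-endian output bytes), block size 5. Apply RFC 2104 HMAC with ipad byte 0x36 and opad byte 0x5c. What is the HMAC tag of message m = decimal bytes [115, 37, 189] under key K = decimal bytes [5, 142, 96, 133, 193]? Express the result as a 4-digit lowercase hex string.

Key decimal bytes [5, 142, 96, 133, 193] = 05 8e 60 85 c1 is exactly B = 5 bytes: K' = 05 8e 60 85 c1.
K' ⊕ ipad = 33 b8 56 b3 f7.  K' ⊕ opad = 59 d2 3c d9 9d.
Inner input = (K'⊕ipad) ∥ m = 33 b8 56 b3 f7 ∥ 73 25 bd.
Inner hash: sum = 51+184+86+179+247+115+37+189 = 1088 → 04 40.
Outer input = (K'⊕opad) ∥ inner = 59 d2 3c d9 9d ∥ 04 40.
Outer hash (tag): sum = 89+210+60+217+157+4+64 = 801 → 03 21.

0321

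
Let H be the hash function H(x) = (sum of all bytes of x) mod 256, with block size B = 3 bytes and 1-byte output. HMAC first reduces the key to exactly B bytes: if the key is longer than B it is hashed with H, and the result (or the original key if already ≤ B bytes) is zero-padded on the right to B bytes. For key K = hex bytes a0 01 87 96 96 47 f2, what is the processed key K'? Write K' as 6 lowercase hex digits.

8d0000

|K| = 7 > B = 3, so first hash the key.
H(K): sum = 160+1+135+150+150+71+242 = 909; mod 256 = 141 → 8d.
Zero-pad H(K) = 8d to 3 bytes: K' = 8d 00 00.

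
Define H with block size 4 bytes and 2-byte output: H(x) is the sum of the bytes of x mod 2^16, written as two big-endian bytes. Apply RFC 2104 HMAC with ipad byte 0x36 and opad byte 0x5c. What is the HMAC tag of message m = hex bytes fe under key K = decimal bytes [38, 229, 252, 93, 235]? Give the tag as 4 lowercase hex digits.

Key decimal bytes [38, 229, 252, 93, 235] = 26 e5 fc 5d eb is 5 bytes > B = 4, so hash it first: H(key) = 03 4f, then zero-pad to 4 bytes: K' = 03 4f 00 00.
K' ⊕ ipad = 35 79 36 36.  K' ⊕ opad = 5f 13 5c 5c.
Inner input = (K'⊕ipad) ∥ m = 35 79 36 36 ∥ fe.
Inner hash: sum = 53+121+54+54+254 = 536 → 02 18.
Outer input = (K'⊕opad) ∥ inner = 5f 13 5c 5c ∥ 02 18.
Outer hash (tag): sum = 95+19+92+92+2+24 = 324 → 01 44.

0144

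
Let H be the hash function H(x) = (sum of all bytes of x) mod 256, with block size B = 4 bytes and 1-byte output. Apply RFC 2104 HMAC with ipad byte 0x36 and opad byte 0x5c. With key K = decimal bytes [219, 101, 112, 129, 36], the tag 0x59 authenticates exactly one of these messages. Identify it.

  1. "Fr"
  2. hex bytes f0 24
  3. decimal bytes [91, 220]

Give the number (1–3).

3

Key decimal bytes [219, 101, 112, 129, 36] = db 65 70 81 24 is 5 bytes > B = 4, so hash it first: H(key) = 55, then zero-pad to 4 bytes: K' = 55 00 00 00.
K' ⊕ ipad = 63 36 36 36; K' ⊕ opad = 09 5c 5c 5c.
m1: inner = H(63 36 36 36 46 72) = bd; tag = H(09 5c 5c 5c bd) = da
m2: inner = H(63 36 36 36 f0 24) = 19; tag = H(09 5c 5c 5c 19) = 36
m3: inner = H(63 36 36 36 5b dc) = 3c; tag = H(09 5c 5c 5c 3c) = 59 ← matches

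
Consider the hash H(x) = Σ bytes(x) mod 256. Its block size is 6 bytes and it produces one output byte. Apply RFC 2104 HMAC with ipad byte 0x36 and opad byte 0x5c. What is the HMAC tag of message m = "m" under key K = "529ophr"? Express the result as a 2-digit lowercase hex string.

Key "529ophr" = 35 32 39 6f 70 68 72 is 7 bytes > B = 6, so hash it first: H(key) = 59, then zero-pad to 6 bytes: K' = 59 00 00 00 00 00.
K' ⊕ ipad = 6f 36 36 36 36 36.  K' ⊕ opad = 05 5c 5c 5c 5c 5c.
Inner input = (K'⊕ipad) ∥ m = 6f 36 36 36 36 36 ∥ 6d.
Inner hash: sum = 111+54+54+54+54+54+109 = 490; mod 256 = 234 → ea.
Outer input = (K'⊕opad) ∥ inner = 05 5c 5c 5c 5c 5c ∥ ea.
Outer hash (tag): sum = 5+92+92+92+92+92+234 = 699; mod 256 = 187 → bb.

bb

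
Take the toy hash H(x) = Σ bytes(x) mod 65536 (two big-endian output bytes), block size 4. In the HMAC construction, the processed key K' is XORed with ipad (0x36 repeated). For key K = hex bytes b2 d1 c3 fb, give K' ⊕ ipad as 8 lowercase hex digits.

Key hex bytes b2 d1 c3 fb is exactly B = 4 bytes: K' = b2 d1 c3 fb.
XOR each byte with 0x36: b2⊕36=84, d1⊕36=e7, c3⊕36=f5, fb⊕36=cd.

84e7f5cd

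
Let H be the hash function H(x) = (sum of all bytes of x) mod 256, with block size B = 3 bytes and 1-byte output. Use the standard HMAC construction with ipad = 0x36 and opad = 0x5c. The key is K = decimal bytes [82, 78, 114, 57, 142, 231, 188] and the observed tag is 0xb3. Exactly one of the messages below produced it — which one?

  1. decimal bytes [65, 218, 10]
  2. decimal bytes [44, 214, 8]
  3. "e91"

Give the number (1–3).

1

Key decimal bytes [82, 78, 114, 57, 142, 231, 188] = 52 4e 72 39 8e e7 bc is 7 bytes > B = 3, so hash it first: H(key) = 7c, then zero-pad to 3 bytes: K' = 7c 00 00.
K' ⊕ ipad = 4a 36 36; K' ⊕ opad = 20 5c 5c.
m1: inner = H(4a 36 36 41 da 0a) = db; tag = H(20 5c 5c db) = b3 ← matches
m2: inner = H(4a 36 36 2c d6 08) = c0; tag = H(20 5c 5c c0) = 98
m3: inner = H(4a 36 36 65 39 31) = 85; tag = H(20 5c 5c 85) = 5d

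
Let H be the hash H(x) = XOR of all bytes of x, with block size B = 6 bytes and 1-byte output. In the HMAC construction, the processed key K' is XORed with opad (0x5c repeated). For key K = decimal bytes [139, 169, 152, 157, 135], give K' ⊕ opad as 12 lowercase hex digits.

Key decimal bytes [139, 169, 152, 157, 135] = 8b a9 98 9d 87 is 5 bytes ≤ B = 6; zero-pad to 6 bytes: K' = 8b a9 98 9d 87 00.
XOR each byte with 0x5c: 8b⊕5c=d7, a9⊕5c=f5, 98⊕5c=c4, 9d⊕5c=c1, 87⊕5c=db, 00⊕5c=5c.

d7f5c4c1db5c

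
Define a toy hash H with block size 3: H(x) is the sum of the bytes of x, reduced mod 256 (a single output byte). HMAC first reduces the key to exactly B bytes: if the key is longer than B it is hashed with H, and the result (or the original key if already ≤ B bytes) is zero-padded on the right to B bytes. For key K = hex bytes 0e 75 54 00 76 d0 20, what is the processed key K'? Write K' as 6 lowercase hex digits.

3d0000

|K| = 7 > B = 3, so first hash the key.
H(K): sum = 14+117+84+0+118+208+32 = 573; mod 256 = 61 → 3d.
Zero-pad H(K) = 3d to 3 bytes: K' = 3d 00 00.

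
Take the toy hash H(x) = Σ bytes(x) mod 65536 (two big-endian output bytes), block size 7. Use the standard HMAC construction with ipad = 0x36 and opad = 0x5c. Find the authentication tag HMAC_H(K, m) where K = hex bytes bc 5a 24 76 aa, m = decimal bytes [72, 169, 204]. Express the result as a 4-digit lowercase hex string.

0347

Key hex bytes bc 5a 24 76 aa is 5 bytes ≤ B = 7; zero-pad to 7 bytes: K' = bc 5a 24 76 aa 00 00.
K' ⊕ ipad = 8a 6c 12 40 9c 36 36.  K' ⊕ opad = e0 06 78 2a f6 5c 5c.
Inner input = (K'⊕ipad) ∥ m = 8a 6c 12 40 9c 36 36 ∥ 48 a9 cc.
Inner hash: sum = 138+108+18+64+156+54+54+72+169+204 = 1037 → 04 0d.
Outer input = (K'⊕opad) ∥ inner = e0 06 78 2a f6 5c 5c ∥ 04 0d.
Outer hash (tag): sum = 224+6+120+42+246+92+92+4+13 = 839 → 03 47.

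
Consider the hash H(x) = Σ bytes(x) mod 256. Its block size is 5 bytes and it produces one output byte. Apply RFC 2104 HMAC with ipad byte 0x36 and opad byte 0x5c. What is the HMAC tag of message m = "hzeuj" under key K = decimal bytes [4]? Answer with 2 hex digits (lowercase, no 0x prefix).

Key decimal bytes [4] = 04 is 1 byte ≤ B = 5; zero-pad to 5 bytes: K' = 04 00 00 00 00.
K' ⊕ ipad = 32 36 36 36 36.  K' ⊕ opad = 58 5c 5c 5c 5c.
Inner input = (K'⊕ipad) ∥ m = 32 36 36 36 36 ∥ 68 7a 65 75 6a.
Inner hash: sum = 50+54+54+54+54+104+122+101+117+106 = 816; mod 256 = 48 → 30.
Outer input = (K'⊕opad) ∥ inner = 58 5c 5c 5c 5c ∥ 30.
Outer hash (tag): sum = 88+92+92+92+92+48 = 504; mod 256 = 248 → f8.

f8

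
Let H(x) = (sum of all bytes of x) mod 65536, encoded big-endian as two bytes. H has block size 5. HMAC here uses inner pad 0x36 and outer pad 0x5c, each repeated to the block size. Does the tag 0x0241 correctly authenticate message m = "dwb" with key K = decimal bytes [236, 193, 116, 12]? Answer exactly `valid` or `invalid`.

invalid

Key decimal bytes [236, 193, 116, 12] = ec c1 74 0c is 4 bytes ≤ B = 5; zero-pad to 5 bytes: K' = ec c1 74 0c 00.
K' ⊕ ipad = da f7 42 3a 36; K' ⊕ opad = b0 9d 28 50 5c.
Inner hash: sum = 218+247+66+58+54+100+119+98 = 960 → 03 c0.
Outer hash (recomputed tag): sum = 176+157+40+80+92+3+192 = 740 → 02 e4.
Recomputed tag = 02e4; claimed = 0241 → mismatch.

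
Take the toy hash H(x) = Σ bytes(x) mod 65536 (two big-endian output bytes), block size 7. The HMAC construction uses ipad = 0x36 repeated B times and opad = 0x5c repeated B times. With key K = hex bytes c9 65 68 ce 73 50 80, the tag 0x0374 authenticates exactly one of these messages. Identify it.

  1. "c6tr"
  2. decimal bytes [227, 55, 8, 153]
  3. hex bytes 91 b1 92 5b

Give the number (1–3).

Key hex bytes c9 65 68 ce 73 50 80 is exactly B = 7 bytes: K' = c9 65 68 ce 73 50 80.
K' ⊕ ipad = ff 53 5e f8 45 66 b6; K' ⊕ opad = 95 39 34 92 2f 0c dc.
m1: inner = H(ff 53 5e f8 45 66 b6 63 36 74 72) = 05 88; tag = H(95 39 34 92 2f 0c dc 05 88) = 0338
m2: inner = H(ff 53 5e f8 45 66 b6 e3 37 08 99) = 05 c4; tag = H(95 39 34 92 2f 0c dc 05 c4) = 0374 ← matches
m3: inner = H(ff 53 5e f8 45 66 b6 91 b1 92 5b) = 06 38; tag = H(95 39 34 92 2f 0c dc 06 38) = 02e9

2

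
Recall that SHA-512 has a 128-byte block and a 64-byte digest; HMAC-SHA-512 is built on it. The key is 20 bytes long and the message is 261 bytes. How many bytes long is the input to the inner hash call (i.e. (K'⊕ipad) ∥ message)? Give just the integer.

Key is 20 ≤ 128 bytes, zero-padded: |K'| = 128.
Inner input = (K'⊕ipad) ∥ m → 128 + 261 = 389 bytes.

389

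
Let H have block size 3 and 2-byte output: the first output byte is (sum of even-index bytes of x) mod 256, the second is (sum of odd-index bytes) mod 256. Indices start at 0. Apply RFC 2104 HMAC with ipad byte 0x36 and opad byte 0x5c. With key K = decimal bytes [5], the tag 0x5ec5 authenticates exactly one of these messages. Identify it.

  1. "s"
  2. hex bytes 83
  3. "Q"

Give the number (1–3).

Key decimal bytes [5] = 05 is 1 byte ≤ B = 3; zero-pad to 3 bytes: K' = 05 00 00.
K' ⊕ ipad = 33 36 36; K' ⊕ opad = 59 5c 5c.
m1: inner = H(33 36 36 73) = 69 a9; tag = H(59 5c 5c 69 a9) = 5ec5 ← matches
m2: inner = H(33 36 36 83) = 69 b9; tag = H(59 5c 5c 69 b9) = 6ec5
m3: inner = H(33 36 36 51) = 69 87; tag = H(59 5c 5c 69 87) = 3cc5

1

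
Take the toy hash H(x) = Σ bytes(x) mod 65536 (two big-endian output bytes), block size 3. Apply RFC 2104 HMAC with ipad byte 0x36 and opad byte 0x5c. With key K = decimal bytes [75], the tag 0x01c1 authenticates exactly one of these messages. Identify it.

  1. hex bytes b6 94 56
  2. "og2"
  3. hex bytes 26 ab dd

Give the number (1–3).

2

Key decimal bytes [75] = 4b is 1 byte ≤ B = 3; zero-pad to 3 bytes: K' = 4b 00 00.
K' ⊕ ipad = 7d 36 36; K' ⊕ opad = 17 5c 5c.
m1: inner = H(7d 36 36 b6 94 56) = 02 89; tag = H(17 5c 5c 02 89) = 015a
m2: inner = H(7d 36 36 6f 67 32) = 01 f1; tag = H(17 5c 5c 01 f1) = 01c1 ← matches
m3: inner = H(7d 36 36 26 ab dd) = 02 97; tag = H(17 5c 5c 02 97) = 0168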